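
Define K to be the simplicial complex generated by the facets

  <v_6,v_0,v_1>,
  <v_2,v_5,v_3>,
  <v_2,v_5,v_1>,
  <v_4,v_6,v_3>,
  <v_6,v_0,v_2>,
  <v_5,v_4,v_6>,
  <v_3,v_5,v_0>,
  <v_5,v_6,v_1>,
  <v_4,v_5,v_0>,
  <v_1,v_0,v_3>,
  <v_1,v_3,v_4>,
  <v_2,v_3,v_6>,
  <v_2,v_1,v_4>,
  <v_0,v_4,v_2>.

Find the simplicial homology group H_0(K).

Fix the vertex order v_0 < v_1 < v_2 < v_3 < v_4 < v_5 < v_6 and write every simplex with vertices in increasing order. Then dim K = 2 and the simplices of K are:

  0-simplices (7): [v_0], [v_1], [v_2], [v_3], [v_4], [v_5], [v_6]
  1-simplices (21): (21 of them)
  2-simplices (14): (14 of them)

giving chain groups C_0 ≅ Z^7, C_1 ≅ Z^21, C_2 ≅ Z^14.

Boundary ∂_1: C_1 → C_0 is given by ∂[p,q] = [q] − [p]. For instance
  ∂[v_0,v_5] = [v_5] − [v_0].
As a 7×21 matrix over Z this has rank 6, with invariant factors (1,1,1,1,1,1).

Boundary ∂_2: C_2 → C_1 sends each 2-simplex [p,q,r] to [q,r] − [p,r] + [p,q]. For instance
  ∂[v_1,v_2,v_4] = [v_2,v_4] − [v_1,v_4] + [v_1,v_2],
  ∂[v_1,v_5,v_6] = [v_5,v_6] − [v_1,v_6] + [v_1,v_5].
This gives a 21×14 integer matrix of rank 13; reducing to Smith normal form yields diagonal entries (1,1,1,1,1,1,1,1,1,1,1,1,1).

Now H_k = ker ∂_k / im ∂_{k+1}, so:

  H_0: rank C_0 − rank ∂_1 = 7 − 6 = 1, and the invariant factors of ∂_1 are all 1, so H_0 = Z.

H_0 ≅ Z.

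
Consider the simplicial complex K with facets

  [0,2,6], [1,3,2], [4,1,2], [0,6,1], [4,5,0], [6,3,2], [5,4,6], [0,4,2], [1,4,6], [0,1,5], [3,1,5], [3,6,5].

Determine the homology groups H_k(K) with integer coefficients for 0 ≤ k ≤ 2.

We work with the vertex ordering 0 < 1 < 2 < 3 < 4 < 5 < 6. The simplices of K, each written with vertices in increasing order, are:

  0-simplices (7): [0], [1], [2], [3], [4], [5], [6]
  1-simplices (18): [0,1], [0,2], [0,4], [0,5], [0,6], [1,2], [1,3], [1,4], [1,5], [1,6], [2,3], [2,4], [2,6], [3,5], [3,6], [4,5], [4,6], [5,6]
  2-simplices (12): [0,1,5], [0,1,6], [0,2,4], [0,2,6], [0,4,5], [1,2,3], [1,2,4], [1,3,5], [1,4,6], [2,3,6], [3,5,6], [4,5,6]

giving chain groups C_0 ≅ Z^7, C_1 ≅ Z^18, C_2 ≅ Z^12.

The boundary map ∂_1: C_1 → C_0 sends each edge [p,q] (with p < q) to q − p. For instance
  ∂[0,4] = [4] − [0].
The resulting 7×18 matrix has rank 6, and its Smith normal form has invariant factors (1,1,1,1,1,1).

Boundary ∂_2: C_2 → C_1 sends each 2-simplex [p,q,r] to [q,r] − [p,r] + [p,q]. For instance
  ∂[2,3,6] = [3,6] − [2,6] + [2,3],
  ∂[1,3,5] = [3,5] − [1,5] + [1,3].
The 18×12 boundary matrix has rank 12 and Smith normal form diag(1,1,1,1,1,1,1,1,1,1,1,2).

From H_k ≅ ker(∂_k) / im(∂_{k+1}) we obtain:

  H_0: rank C_0 − rank ∂_1 = 7 − 6 = 1, and the invariant factors of ∂_1 are all 1, so H_0 = Z.
  H_1: rank ker ∂_1 − rank ∂_2 = (18 − 6) − 12 = 0, and ∂_2 has invariant factor 2 > 1, so H_1 = Z/2.
  H_2: rank ker ∂_2 − rank ∂_3 = (12 − 12) − 0 = 0, and there is no ∂_3, so H_2 = 0.

H_0 = Z,  H_1 = Z/2,  H_2 = 0.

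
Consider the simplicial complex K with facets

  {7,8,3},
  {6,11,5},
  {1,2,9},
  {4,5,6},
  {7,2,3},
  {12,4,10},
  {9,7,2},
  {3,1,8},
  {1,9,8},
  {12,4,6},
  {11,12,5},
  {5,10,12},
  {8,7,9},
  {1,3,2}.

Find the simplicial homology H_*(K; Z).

H_0 = Z^2,  H_1 = Z,  H_2 = Z.

Order the vertices as 1 < 2 < 3 < 4 < 5 < 6 < 7 < 8 < 9 < 10 < 11 < 12. Listing each simplex with vertices in this order, K has dimension 2 with simplices:

  0-simplices (12): [1], [2], [3], [4], [5], [6], [7], [8], [9], [10], [11], [12]
  1-simplices (24): (24 of them)
  2-simplices (14): [1,2,3], [1,2,9], [1,3,8], [1,8,9], [2,3,7], [2,7,9], [3,7,8], [4,5,6], [4,6,12], [4,10,12], [5,6,11], [5,10,12], [5,11,12], [7,8,9]

giving chain groups C_0 ≅ Z^12, C_1 ≅ Z^24, C_2 ≅ Z^14.

The boundary map ∂_1: C_1 → C_0 sends each edge [p,q] (with p < q) to q − p.
As a 12×24 matrix over Z this has rank 10, with invariant factors (1,1,1,1,1,1,1,1,1,1).

The boundary map ∂_2: C_2 → C_1 sends each 2-simplex [p,q,r] to [q,r] − [p,r] + [p,q]. For instance
  ∂[2,3,7] = [3,7] − [2,7] + [2,3],
  ∂[5,6,11] = [6,11] − [5,11] + [5,6].
The resulting 24×14 matrix has rank 13, and its Smith normal form has invariant factors (1,1,1,1,1,1,1,1,1,1,1,1,1).

Now H_k = ker ∂_k / im ∂_{k+1}, so:

  H_0: rank C_0 − rank ∂_1 = 12 − 10 = 2, and the invariant factors of ∂_1 are all 1, so H_0 = Z^2.
  H_1: rank ker ∂_1 − rank ∂_2 = (24 − 10) − 13 = 1, and the invariant factors of ∂_2 are all 1, so H_1 = Z.
  H_2: rank ker ∂_2 − rank ∂_3 = (14 − 13) − 0 = 1, and there is no ∂_3, so H_2 = Z.

As a check, the Euler characteristic is 12 − 24 + 14 = 2, which agrees with 2 − 1 + 1 = 2.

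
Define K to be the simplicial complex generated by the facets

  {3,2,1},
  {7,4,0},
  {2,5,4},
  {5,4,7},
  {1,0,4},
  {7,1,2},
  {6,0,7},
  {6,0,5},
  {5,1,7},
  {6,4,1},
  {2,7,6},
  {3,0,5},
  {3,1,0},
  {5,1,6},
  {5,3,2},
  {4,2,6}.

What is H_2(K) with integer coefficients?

We work with the vertex ordering 0 < 1 < 2 < 3 < 4 < 5 < 6 < 7. The simplices of K, each written with vertices in increasing order, are:

  0-simplices (8): [0], [1], [2], [3], [4], [5], [6], [7]
  1-simplices (24): (24 of them)
  2-simplices (16): [0,1,3], [0,1,4], [0,3,5], [0,4,7], [0,5,6], [0,6,7], [1,2,3], [1,2,7], [1,4,6], [1,5,6], [1,5,7], [2,3,5], [2,4,5], [2,4,6], [2,6,7], [4,5,7]

so the chain groups are C_0 ≅ Z^8, C_1 ≅ Z^24, C_2 ≅ Z^16.

Boundary ∂_1: C_1 → C_0 sends each edge [p,q] (with p < q) to q − p. For instance
  ∂[0,1] = [1] − [0].
As a 8×24 matrix over Z this has rank 7, with invariant factors (1,1,1,1,1,1,1).

The boundary map ∂_2: C_2 → C_1 maps a triangle to the signed sum of its edges. For instance
  ∂[0,1,3] = [1,3] − [0,3] + [0,1],
  ∂[4,5,7] = [5,7] − [4,7] + [4,5].
As a 24×16 matrix over Z this has rank 15, with invariant factors (1,1,1,1,1,1,1,1,1,1,1,1,1,1,1).

Reading off H_k = ker ∂_k / im ∂_{k+1}:

  H_2: rank ker ∂_2 − rank ∂_3 = (16 − 15) − 0 = 1, and there is no ∂_3, so H_2 = Z.

(K is a triangulation of the torus T^2.)

H_2 ≅ Z.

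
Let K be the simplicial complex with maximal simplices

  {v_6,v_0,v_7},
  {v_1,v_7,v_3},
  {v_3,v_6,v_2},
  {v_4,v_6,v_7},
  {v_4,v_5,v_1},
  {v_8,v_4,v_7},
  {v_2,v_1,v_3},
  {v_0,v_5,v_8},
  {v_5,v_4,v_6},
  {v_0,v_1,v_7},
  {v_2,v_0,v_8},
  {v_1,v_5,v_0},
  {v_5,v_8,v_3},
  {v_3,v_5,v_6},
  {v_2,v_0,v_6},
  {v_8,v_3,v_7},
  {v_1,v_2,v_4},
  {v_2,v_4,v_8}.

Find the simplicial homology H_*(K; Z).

H_0 = Z,  H_1 = Z^2,  H_2 = Z.

Order the vertices as v_0 < v_1 < v_2 < v_3 < v_4 < v_5 < v_6 < v_7 < v_8. Listing each simplex with vertices in this order, K has dimension 2 with simplices:

  0-simplices (9): [v_0], [v_1], [v_2], [v_3], [v_4], [v_5], [v_6], [v_7], [v_8]
  1-simplices (27): (27 of them)
  2-simplices (18): (18 of them)

so the chain groups are C_0 ≅ Z^9, C_1 ≅ Z^27, C_2 ≅ Z^18.

Boundary ∂_1: C_1 → C_0 sends each edge [p,q] (with p < q) to q − p. For instance
  ∂[v_1,v_5] = [v_5] − [v_1].
The resulting 9×27 matrix has rank 8, and its Smith normal form has invariant factors (1,1,1,1,1,1,1,1).

Boundary ∂_2: C_2 → C_1 sends each 2-simplex [p,q,r] to [q,r] − [p,r] + [p,q]. For instance
  ∂[v_4,v_6,v_7] = [v_6,v_7] − [v_4,v_7] + [v_4,v_6],
  ∂[v_1,v_2,v_3] = [v_2,v_3] − [v_1,v_3] + [v_1,v_2].
This gives a 27×18 integer matrix of rank 17; reducing to Smith normal form yields diagonal entries (1,1,1,1,1,1,1,1,1,1,1,1,1,1,1,1,1).

Reading off H_k = ker ∂_k / im ∂_{k+1}:

  H_0: rank C_0 − rank ∂_1 = 9 − 8 = 1, and the invariant factors of ∂_1 are all 1, so H_0 = Z.
  H_1: rank ker ∂_1 − rank ∂_2 = (27 − 8) − 17 = 2, and the invariant factors of ∂_2 are all 1, so H_1 = Z^2.
  H_2: rank ker ∂_2 − rank ∂_3 = (18 − 17) − 0 = 1, and there is no ∂_3, so H_2 = Z.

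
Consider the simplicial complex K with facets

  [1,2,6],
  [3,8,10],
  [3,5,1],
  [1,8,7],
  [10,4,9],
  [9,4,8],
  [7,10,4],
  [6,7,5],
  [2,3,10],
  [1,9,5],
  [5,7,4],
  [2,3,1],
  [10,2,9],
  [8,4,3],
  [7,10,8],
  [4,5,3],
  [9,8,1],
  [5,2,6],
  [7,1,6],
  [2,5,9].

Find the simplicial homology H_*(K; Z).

Order the vertices as 1 < 2 < 3 < 4 < 5 < 6 < 7 < 8 < 9 < 10. Listing each simplex with vertices in this order, K has dimension 2 with simplices:

  0-simplices (10): [1], [2], [3], [4], [5], [6], [7], [8], [9], [10]
  1-simplices (30): (30 of them)
  2-simplices (20): (20 of them)

Hence C_0 ≅ Z^10, C_1 ≅ Z^30, C_2 ≅ Z^20.

The boundary map ∂_1: C_1 → C_0 maps an edge to its endpoints' difference, ∂[p,q] = q − p.
The 10×30 boundary matrix has rank 9 and Smith normal form diag(1,1,1,1,1,1,1,1,1).

The boundary map ∂_2: C_2 → C_1 sends each 2-simplex [p,q,r] to [q,r] − [p,r] + [p,q]. For instance
  ∂[1,3,5] = [3,5] − [1,5] + [1,3],
  ∂[1,8,9] = [8,9] − [1,9] + [1,8].
The 30×20 boundary matrix has rank 20 and Smith normal form diag(1,1,1,1,1,1,1,1,1,1,1,1,1,1,1,1,1,1,1,2).

Now H_k = ker ∂_k / im ∂_{k+1}, so:

  H_0: rank C_0 − rank ∂_1 = 10 − 9 = 1, and the invariant factors of ∂_1 are all 1, so H_0 ≅ Z.
  H_1: rank ker ∂_1 − rank ∂_2 = (30 − 9) − 20 = 1, and ∂_2 has invariant factor 2 > 1, so H_1 ≅ Z ⊕ Z/2.
  H_2: rank ker ∂_2 − rank ∂_3 = (20 − 20) − 0 = 0, and there is no ∂_3, so H_2 ≅ 0.

As a check, the Euler characteristic is 10 − 30 + 20 = 0, which agrees with 1 − 1 + 0 = 0.
(K is a triangulation of the Klein bottle.)

H_0 = Z,  H_1 = Z ⊕ Z/2,  H_2 = 0.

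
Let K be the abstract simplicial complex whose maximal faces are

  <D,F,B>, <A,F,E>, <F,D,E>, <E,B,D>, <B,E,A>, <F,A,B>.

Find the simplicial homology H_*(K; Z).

Order the vertices as A < B < D < E < F. Listing each simplex with vertices in this order, K has dimension 2 with simplices:

  0-simplices (5): A, B, D, E, F
  1-simplices (9): AB, AE, AF, BD, BE, BF, DE, DF, EF
  2-simplices (6): ABE, ABF, AEF, BDE, BDF, DEF

giving chain groups C_0 ≅ Z^5, C_1 ≅ Z^9, C_2 ≅ Z^6.

The boundary map ∂_1: C_1 → C_0 is given by ∂[p,q] = [q] − [p]. For instance
  ∂EF = F − E.
The resulting 5×9 matrix has rank 4, and its Smith normal form has invariant factors (1,1,1,1).

The boundary map ∂_2: C_2 → C_1 maps a triangle to the signed sum of its edges. For instance
  ∂BDE = DE − BE + BD,
  ∂AEF = EF − AF + AE.
As a 9×6 matrix over Z this has rank 5, with invariant factors (1,1,1,1,1).

From H_k ≅ ker(∂_k) / im(∂_{k+1}) we obtain:

  H_0: rank C_0 − rank ∂_1 = 5 − 4 = 1, and the invariant factors of ∂_1 are all 1, so H_0 ≅ Z.
  H_1: rank ker ∂_1 − rank ∂_2 = (9 − 4) − 5 = 0, and the invariant factors of ∂_2 are all 1, so H_1 ≅ 0.
  H_2: rank ker ∂_2 − rank ∂_3 = (6 − 5) − 0 = 1, and there is no ∂_3, so H_2 ≅ Z.

H_0 ≅ Z,  H_1 = 0,  H_2 ≅ Z.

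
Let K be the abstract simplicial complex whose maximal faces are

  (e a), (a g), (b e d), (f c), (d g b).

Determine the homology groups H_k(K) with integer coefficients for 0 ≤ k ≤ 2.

Take the total order a < b < c < d < e < f < g on the vertex set. Then K (dimension 2) consists of the simplices:

  0-simplices (7): a, b, c, d, e, f, g
  1-simplices (8): ae, ag, bd, be, bg, cf, de, dg
  2-simplices (2): bde, bdg

Hence C_0 ≅ Z^7, C_1 ≅ Z^8, C_2 ≅ Z^2.

Boundary ∂_1: C_1 → C_0 is given by ∂[p,q] = [q] − [p].
As a 7×8 matrix over Z this has rank 5, with invariant factors (1,1,1,1,1).

∂_2: C_2 → C_1 maps a triangle to the signed sum of its edges. For instance
  ∂bde = de − be + bd,
  ∂bdg = dg − bg + bd.
The 8×2 boundary matrix has rank 2 and Smith normal form diag(1,1).

Computing H_k = (kernel of ∂_k) / (image of ∂_{k+1}):

  H_0: rank C_0 − rank ∂_1 = 7 − 5 = 2, and the invariant factors of ∂_1 are all 1, so H_0 ≅ Z^2.
  H_1: rank ker ∂_1 − rank ∂_2 = (8 − 5) − 2 = 1, and the invariant factors of ∂_2 are all 1, so H_1 ≅ Z.
  H_2: rank ker ∂_2 − rank ∂_3 = (2 − 2) − 0 = 0, and there is no ∂_3, so H_2 ≅ 0.

H_0 = Z^2,  H_1 = Z,  H_2 = 0.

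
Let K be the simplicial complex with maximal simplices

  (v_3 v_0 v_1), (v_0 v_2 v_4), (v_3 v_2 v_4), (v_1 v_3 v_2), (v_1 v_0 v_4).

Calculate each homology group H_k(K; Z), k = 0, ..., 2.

K has 5 vertices, 10 edges, 5 triangles.
rank ∂_0 = 0, rank ∂_1 = 4 ⇒ b_0 = 5 − 0 − 4 = 1; all invariant factors of ∂_1 are 1 so no torsion. So H_0 = Z.
rank ∂_1 = 4, rank ∂_2 = 5 ⇒ b_1 = 10 − 4 − 5 = 1; all invariant factors of ∂_2 are 1 so no torsion. So H_1 = Z.
rank ∂_2 = 5, rank ∂_3 = 0 ⇒ b_2 = 5 − 5 − 0 = 0. So H_2 = 0.

H_0 ≅ Z,  H_1 ≅ Z,  H_2 = 0.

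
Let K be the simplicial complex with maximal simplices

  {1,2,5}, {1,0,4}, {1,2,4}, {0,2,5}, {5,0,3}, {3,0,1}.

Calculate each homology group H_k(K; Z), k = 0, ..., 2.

H_0 = Z,  H_1 = Z,  H_2 = 0.

Order the vertices as 0 < 1 < 2 < 3 < 4 < 5. Listing each simplex with vertices in this order, K has dimension 2 with simplices:

  0-simplices (6): [0], [1], [2], [3], [4], [5]
  1-simplices (12): [0,1], [0,2], [0,3], [0,4], [0,5], [1,2], [1,3], [1,4], [1,5], [2,4], [2,5], [3,5]
  2-simplices (6): [0,1,3], [0,1,4], [0,2,5], [0,3,5], [1,2,4], [1,2,5]

so the chain groups are C_0 ≅ Z^6, C_1 ≅ Z^12, C_2 ≅ Z^6.

The boundary map ∂_1: C_1 → C_0 is given by ∂[p,q] = [q] − [p]. For instance
  ∂[0,1] = [1] − [0].
As a 6×12 matrix over Z this has rank 5, with invariant factors (1,1,1,1,1).

∂_2: C_2 → C_1 sends each 2-simplex [p,q,r] to [q,r] − [p,r] + [p,q]. For instance
  ∂[1,2,4] = [2,4] − [1,4] + [1,2],
  ∂[0,1,4] = [1,4] − [0,4] + [0,1].
As a 12×6 matrix over Z this has rank 6, with invariant factors (1,1,1,1,1,1).

Computing H_k = (kernel of ∂_k) / (image of ∂_{k+1}):

  H_0: rank C_0 − rank ∂_1 = 6 − 5 = 1, and the invariant factors of ∂_1 are all 1, so H_0 ≅ Z.
  H_1: rank ker ∂_1 − rank ∂_2 = (12 − 5) − 6 = 1, and the invariant factors of ∂_2 are all 1, so H_1 ≅ Z.
  H_2: rank ker ∂_2 − rank ∂_3 = (6 − 6) − 0 = 0, and there is no ∂_3, so H_2 ≅ 0.

(K is a triangulation of the cylinder S^1 x I.)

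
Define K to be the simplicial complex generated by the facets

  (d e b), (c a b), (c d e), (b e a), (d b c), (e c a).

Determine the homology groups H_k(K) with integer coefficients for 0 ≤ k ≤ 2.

Order the vertices as a < b < c < d < e. Listing each simplex with vertices in this order, K has dimension 2 with simplices:

  0-simplices (5): a, b, c, d, e
  1-simplices (9): ab, ac, ae, bc, bd, be, cd, ce, de
  2-simplices (6): abc, abe, ace, bcd, bde, cde

Hence C_0 ≅ Z^5, C_1 ≅ Z^9, C_2 ≅ Z^6.

The boundary map ∂_1: C_1 → C_0 is given by ∂[p,q] = [q] − [p]. For instance
  ∂bd = d − b.
As a 5×9 matrix over Z this has rank 4, with invariant factors (1,1,1,1).

The boundary map ∂_2: C_2 → C_1 maps a triangle to the signed sum of its edges. For instance
  ∂abe = be − ae + ab,
  ∂bde = de − be + bd.
The 9×6 boundary matrix has rank 5 and Smith normal form diag(1,1,1,1,1).

Reading off H_k = ker ∂_k / im ∂_{k+1}:

  H_0: rank C_0 − rank ∂_1 = 5 − 4 = 1, and the invariant factors of ∂_1 are all 1, so H_0 ≅ Z.
  H_1: rank ker ∂_1 − rank ∂_2 = (9 − 4) − 5 = 0, and the invariant factors of ∂_2 are all 1, so H_1 ≅ 0.
  H_2: rank ker ∂_2 − rank ∂_3 = (6 − 5) − 0 = 1, and there is no ∂_3, so H_2 ≅ Z.

As a check, the Euler characteristic is 5 − 9 + 6 = 2, which agrees with 1 − 0 + 1 = 2.
(K is a triangulation of the 2-sphere S^2.)

H_0 ≅ Z,  H_1 = 0,  H_2 ≅ Z.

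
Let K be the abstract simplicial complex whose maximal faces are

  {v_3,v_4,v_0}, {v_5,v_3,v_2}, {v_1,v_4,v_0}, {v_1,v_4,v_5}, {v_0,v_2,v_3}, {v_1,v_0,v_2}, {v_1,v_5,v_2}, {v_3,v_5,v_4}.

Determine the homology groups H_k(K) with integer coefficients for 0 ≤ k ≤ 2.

H_0 ≅ Z,  H_1 = 0,  H_2 ≅ Z.

Order the vertices as v_0 < v_1 < v_2 < v_3 < v_4 < v_5. Listing each simplex with vertices in this order, K has dimension 2 with simplices:

  0-simplices (6): [v_0], [v_1], [v_2], [v_3], [v_4], [v_5]
  1-simplices (12): [v_0,v_1], [v_0,v_2], [v_0,v_3], [v_0,v_4], [v_1,v_2], [v_1,v_4], [v_1,v_5], [v_2,v_3], [v_2,v_5], [v_3,v_4], [v_3,v_5], [v_4,v_5]
  2-simplices (8): [v_0,v_1,v_2], [v_0,v_1,v_4], [v_0,v_2,v_3], [v_0,v_3,v_4], [v_1,v_2,v_5], [v_1,v_4,v_5], [v_2,v_3,v_5], [v_3,v_4,v_5]

Hence C_0 ≅ Z^6, C_1 ≅ Z^12, C_2 ≅ Z^8.

The boundary map ∂_1: C_1 → C_0 sends each edge [p,q] (with p < q) to q − p. For instance
  ∂[v_4,v_5] = [v_5] − [v_4].
The 6×12 boundary matrix has rank 5 and Smith normal form diag(1,1,1,1,1).

The boundary map ∂_2: C_2 → C_1 sends each 2-simplex [p,q,r] to [q,r] − [p,r] + [p,q]. For instance
  ∂[v_0,v_3,v_4] = [v_3,v_4] − [v_0,v_4] + [v_0,v_3],
  ∂[v_2,v_3,v_5] = [v_3,v_5] − [v_2,v_5] + [v_2,v_3].
The resulting 12×8 matrix has rank 7, and its Smith normal form has invariant factors (1,1,1,1,1,1,1).

Now H_k = ker ∂_k / im ∂_{k+1}, so:

  H_0: rank C_0 − rank ∂_1 = 6 − 5 = 1, and the invariant factors of ∂_1 are all 1, so H_0 = Z.
  H_1: rank ker ∂_1 − rank ∂_2 = (12 − 5) − 7 = 0, and the invariant factors of ∂_2 are all 1, so H_1 = 0.
  H_2: rank ker ∂_2 − rank ∂_3 = (8 − 7) − 0 = 1, and there is no ∂_3, so H_2 = Z.

(K is a triangulation of the 2-sphere S^2.)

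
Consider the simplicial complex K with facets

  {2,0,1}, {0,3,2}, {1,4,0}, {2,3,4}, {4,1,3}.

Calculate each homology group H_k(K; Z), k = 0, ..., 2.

We work with the vertex ordering 0 < 1 < 2 < 3 < 4. The simplices of K, each written with vertices in increasing order, are:

  0-simplices (5): [0], [1], [2], [3], [4]
  1-simplices (10): [0,1], [0,2], [0,3], [0,4], [1,2], [1,3], [1,4], [2,3], [2,4], [3,4]
  2-simplices (5): [0,1,2], [0,1,4], [0,2,3], [1,3,4], [2,3,4]

so the chain groups are C_0 ≅ Z^5, C_1 ≅ Z^10, C_2 ≅ Z^5.

The boundary map ∂_1: C_1 → C_0 maps an edge to its endpoints' difference, ∂[p,q] = q − p.
This gives a 5×10 integer matrix of rank 4; reducing to Smith normal form yields diagonal entries (1,1,1,1).

Boundary ∂_2: C_2 → C_1 maps a triangle to the signed sum of its edges. For instance
  ∂[2,3,4] = [3,4] − [2,4] + [2,3],
  ∂[1,3,4] = [3,4] − [1,4] + [1,3].
This gives a 10×5 integer matrix of rank 5; reducing to Smith normal form yields diagonal entries (1,1,1,1,1).

From H_k ≅ ker(∂_k) / im(∂_{k+1}) we obtain:

  H_0: rank C_0 − rank ∂_1 = 5 − 4 = 1, and the invariant factors of ∂_1 are all 1, so H_0 ≅ Z.
  H_1: rank ker ∂_1 − rank ∂_2 = (10 − 4) − 5 = 1, and the invariant factors of ∂_2 are all 1, so H_1 ≅ Z.
  H_2: rank ker ∂_2 − rank ∂_3 = (5 − 5) − 0 = 0, and there is no ∂_3, so H_2 ≅ 0.

As a check, the Euler characteristic is 5 − 10 + 5 = 0, which agrees with 1 − 1 + 0 = 0.
(K is a triangulation of the Möbius band.)

H_0 ≅ Z,  H_1 ≅ Z,  H_2 = 0.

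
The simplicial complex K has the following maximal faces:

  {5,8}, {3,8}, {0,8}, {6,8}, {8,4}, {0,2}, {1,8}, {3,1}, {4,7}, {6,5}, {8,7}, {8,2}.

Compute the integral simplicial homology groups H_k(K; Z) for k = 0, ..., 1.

H_0 ≅ Z,  H_1 ≅ Z^4.

K has 9 vertices, 12 edges.
rank ∂_0 = 0, rank ∂_1 = 8 ⇒ b_0 = 9 − 0 − 8 = 1; all invariant factors of ∂_1 are 1 so no torsion. So H_0 ≅ Z.
rank ∂_1 = 8, rank ∂_2 = 0 ⇒ b_1 = 12 − 8 − 0 = 4. So H_1 ≅ Z^4.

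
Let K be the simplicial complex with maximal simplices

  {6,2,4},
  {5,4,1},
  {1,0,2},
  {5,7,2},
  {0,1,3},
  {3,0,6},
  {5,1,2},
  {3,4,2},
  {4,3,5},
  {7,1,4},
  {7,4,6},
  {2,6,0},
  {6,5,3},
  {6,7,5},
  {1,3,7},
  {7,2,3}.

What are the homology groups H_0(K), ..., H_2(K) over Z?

H_0 = Z,  H_1 = Z^2,  H_2 = Z.

Take the total order 0 < 1 < 2 < 3 < 4 < 5 < 6 < 7 on the vertex set. Then K (dimension 2) consists of the simplices:

  0-simplices (8): [0], [1], [2], [3], [4], [5], [6], [7]
  1-simplices (24): (24 of them)
  2-simplices (16): [0,1,2], [0,1,3], [0,2,6], [0,3,6], [1,2,5], [1,3,7], [1,4,5], [1,4,7], [2,3,4], [2,3,7], [2,4,6], [2,5,7], [3,4,5], [3,5,6], [4,6,7], [5,6,7]

Hence C_0 ≅ Z^8, C_1 ≅ Z^24, C_2 ≅ Z^16.

∂_1: C_1 → C_0 maps an edge to its endpoints' difference, ∂[p,q] = q − p. For instance
  ∂[1,3] = [3] − [1].
The 8×24 boundary matrix has rank 7 and Smith normal form diag(1,1,1,1,1,1,1).

The boundary map ∂_2: C_2 → C_1 maps a triangle to the signed sum of its edges. For instance
  ∂[5,6,7] = [6,7] − [5,7] + [5,6],
  ∂[2,4,6] = [4,6] − [2,6] + [2,4].
This gives a 24×16 integer matrix of rank 15; reducing to Smith normal form yields diagonal entries (1,1,1,1,1,1,1,1,1,1,1,1,1,1,1).

Reading off H_k = ker ∂_k / im ∂_{k+1}:

  H_0: rank C_0 − rank ∂_1 = 8 − 7 = 1, and the invariant factors of ∂_1 are all 1, so H_0 ≅ Z.
  H_1: rank ker ∂_1 − rank ∂_2 = (24 − 7) − 15 = 2, and the invariant factors of ∂_2 are all 1, so H_1 ≅ Z^2.
  H_2: rank ker ∂_2 − rank ∂_3 = (16 − 15) − 0 = 1, and there is no ∂_3, so H_2 ≅ Z.

As a check, the Euler characteristic is 8 − 24 + 16 = 0, which agrees with 1 − 2 + 1 = 0.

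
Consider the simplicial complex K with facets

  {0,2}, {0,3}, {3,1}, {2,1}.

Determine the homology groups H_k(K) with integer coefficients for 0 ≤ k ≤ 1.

H_0 ≅ Z,  H_1 ≅ Z.

Order the vertices as 0 < 1 < 2 < 3. Listing each simplex with vertices in this order, K has dimension 1 with simplices:

  0-simplices (4): [0], [1], [2], [3]
  1-simplices (4): [0,2], [0,3], [1,2], [1,3]

giving chain groups C_0 ≅ Z^4, C_1 ≅ Z^4.

Boundary ∂_1: C_1 → C_0 maps an edge to its endpoints' difference, ∂[p,q] = q − p. For instance
  ∂[1,3] = [3] − [1].
The 4×4 boundary matrix has rank 3 and Smith normal form diag(1,1,1).

From H_k ≅ ker(∂_k) / im(∂_{k+1}) we obtain:

  H_0: rank C_0 − rank ∂_1 = 4 − 3 = 1, and the invariant factors of ∂_1 are all 1, so H_0 ≅ Z.
  H_1: rank ker ∂_1 − rank ∂_2 = (4 − 3) − 0 = 1, and there is no ∂_2, so H_1 ≅ Z.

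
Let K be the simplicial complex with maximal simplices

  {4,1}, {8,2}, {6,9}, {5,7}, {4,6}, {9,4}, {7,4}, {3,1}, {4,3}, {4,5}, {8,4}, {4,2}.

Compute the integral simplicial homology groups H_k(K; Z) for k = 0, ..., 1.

H_0 = Z,  H_1 = Z^4.

Order the vertices as 1 < 2 < 3 < 4 < 5 < 6 < 7 < 8 < 9. Listing each simplex with vertices in this order, K has dimension 1 with simplices:

  0-simplices (9): [1], [2], [3], [4], [5], [6], [7], [8], [9]
  1-simplices (12): [1,3], [1,4], [2,4], [2,8], [3,4], [4,5], [4,6], [4,7], [4,8], [4,9], [5,7], [6,9]

Hence C_0 ≅ Z^9, C_1 ≅ Z^12.

∂_1: C_1 → C_0 maps an edge to its endpoints' difference, ∂[p,q] = q − p. For instance
  ∂[4,6] = [6] − [4].
As a 9×12 matrix over Z this has rank 8, with invariant factors (1,1,1,1,1,1,1,1).

Reading off H_k = ker ∂_k / im ∂_{k+1}:

  H_0: rank C_0 − rank ∂_1 = 9 − 8 = 1, and the invariant factors of ∂_1 are all 1, so H_0 ≅ Z.
  H_1: rank ker ∂_1 − rank ∂_2 = (12 − 8) − 0 = 4, and there is no ∂_2, so H_1 ≅ Z^4.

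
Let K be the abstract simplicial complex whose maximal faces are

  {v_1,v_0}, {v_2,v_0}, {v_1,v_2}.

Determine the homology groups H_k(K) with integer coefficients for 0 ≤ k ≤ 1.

H_0 = Z,  H_1 = Z.

Take the total order v_0 < v_1 < v_2 on the vertex set. Then K (dimension 1) consists of the simplices:

  0-simplices (3): [v_0], [v_1], [v_2]
  1-simplices (3): [v_0,v_1], [v_0,v_2], [v_1,v_2]

giving chain groups C_0 ≅ Z^3, C_1 ≅ Z^3.

∂_1: C_1 → C_0 is given by ∂[p,q] = [q] − [p].
As a 3×3 matrix over Z this has rank 2, with invariant factors (1,1).

Computing H_k = (kernel of ∂_k) / (image of ∂_{k+1}):

  H_0: rank C_0 − rank ∂_1 = 3 − 2 = 1, and the invariant factors of ∂_1 are all 1, so H_0 ≅ Z.
  H_1: rank ker ∂_1 − rank ∂_2 = (3 − 2) − 0 = 1, and there is no ∂_2, so H_1 ≅ Z.

As a check, the Euler characteristic is 3 − 3 = 0, which agrees with 1 − 1 = 0.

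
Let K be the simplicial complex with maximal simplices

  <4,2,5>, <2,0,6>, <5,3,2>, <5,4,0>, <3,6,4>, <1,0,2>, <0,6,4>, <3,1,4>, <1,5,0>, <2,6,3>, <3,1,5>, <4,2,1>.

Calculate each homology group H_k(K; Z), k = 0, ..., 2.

Take the total order 0 < 1 < 2 < 3 < 4 < 5 < 6 on the vertex set. Then K (dimension 2) consists of the simplices:

  0-simplices (7): [0], [1], [2], [3], [4], [5], [6]
  1-simplices (18): [0,1], [0,2], [0,4], [0,5], [0,6], [1,2], [1,3], [1,4], [1,5], [2,3], [2,4], [2,5], [2,6], [3,4], [3,5], [3,6], [4,5], [4,6]
  2-simplices (12): [0,1,2], [0,1,5], [0,2,6], [0,4,5], [0,4,6], [1,2,4], [1,3,4], [1,3,5], [2,3,5], [2,3,6], [2,4,5], [3,4,6]

giving chain groups C_0 ≅ Z^7, C_1 ≅ Z^18, C_2 ≅ Z^12.

The boundary map ∂_1: C_1 → C_0 is given by ∂[p,q] = [q] − [p]. For instance
  ∂[2,4] = [4] − [2].
The resulting 7×18 matrix has rank 6, and its Smith normal form has invariant factors (1,1,1,1,1,1).

The boundary map ∂_2: C_2 → C_1 maps a triangle to the signed sum of its edges. For instance
  ∂[1,3,4] = [3,4] − [1,4] + [1,3],
  ∂[1,2,4] = [2,4] − [1,4] + [1,2].
As a 18×12 matrix over Z this has rank 12, with invariant factors (1,1,1,1,1,1,1,1,1,1,1,2).

Computing H_k = (kernel of ∂_k) / (image of ∂_{k+1}):

  H_0: rank C_0 − rank ∂_1 = 7 − 6 = 1, and the invariant factors of ∂_1 are all 1, so H_0 = Z.
  H_1: rank ker ∂_1 − rank ∂_2 = (18 − 6) − 12 = 0, and ∂_2 has invariant factor 2 > 1, so H_1 = Z_2.
  H_2: rank ker ∂_2 − rank ∂_3 = (12 − 12) − 0 = 0, and there is no ∂_3, so H_2 = 0.

H_0 = Z,  H_1 = Z_2,  H_2 = 0.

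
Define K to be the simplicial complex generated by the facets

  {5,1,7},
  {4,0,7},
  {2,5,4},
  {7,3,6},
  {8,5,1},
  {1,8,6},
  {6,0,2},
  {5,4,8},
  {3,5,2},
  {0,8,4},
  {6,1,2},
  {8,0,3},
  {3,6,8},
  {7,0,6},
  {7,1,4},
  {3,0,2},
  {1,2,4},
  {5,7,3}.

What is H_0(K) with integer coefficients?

H_0 = Z.

Fix the vertex order 0 < 1 < 2 < 3 < 4 < 5 < 6 < 7 < 8 and write every simplex with vertices in increasing order. Then dim K = 2 and the simplices of K are:

  0-simplices (9): [0], [1], [2], [3], [4], [5], [6], [7], [8]
  1-simplices (27): (27 of them)
  2-simplices (18): [0,2,3], [0,2,6], [0,3,8], [0,4,7], [0,4,8], [0,6,7], [1,2,4], [1,2,6], [1,4,7], [1,5,7], [1,5,8], [1,6,8], [2,3,5], [2,4,5], [3,5,7], [3,6,7], [3,6,8], [4,5,8]

giving chain groups C_0 ≅ Z^9, C_1 ≅ Z^27, C_2 ≅ Z^18.

∂_1: C_1 → C_0 sends each edge [p,q] (with p < q) to q − p.
This gives a 9×27 integer matrix of rank 8; reducing to Smith normal form yields diagonal entries (1,1,1,1,1,1,1,1).

∂_2: C_2 → C_1 acts by ∂[p,q,r] = [q,r] − [p,r] + [p,q]. For instance
  ∂[1,5,8] = [5,8] − [1,8] + [1,5],
  ∂[0,3,8] = [3,8] − [0,8] + [0,3].
The 27×18 boundary matrix has rank 18 and Smith normal form diag(1,1,1,1,1,1,1,1,1,1,1,1,1,1,1,1,1,2).

Now H_k = ker ∂_k / im ∂_{k+1}, so:

  H_0: rank C_0 − rank ∂_1 = 9 − 8 = 1, and the invariant factors of ∂_1 are all 1, so H_0 = Z.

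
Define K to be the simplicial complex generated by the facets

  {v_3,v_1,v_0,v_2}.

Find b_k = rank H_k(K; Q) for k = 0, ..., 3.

b_0 = 1, b_1 = 0, b_2 = 0, b_3 = 0.

We work with the vertex ordering v_0 < v_1 < v_2 < v_3. The simplices of K, each written with vertices in increasing order, are:

  0-simplices (4): [v_0], [v_1], [v_2], [v_3]
  1-simplices (6): [v_0,v_1], [v_0,v_2], [v_0,v_3], [v_1,v_2], [v_1,v_3], [v_2,v_3]
  2-simplices (4): [v_0,v_1,v_2], [v_0,v_1,v_3], [v_0,v_2,v_3], [v_1,v_2,v_3]
  3-simplices (1): [v_0,v_1,v_2,v_3]

Hence C_0 ≅ Z^4, C_1 ≅ Z^6, C_2 ≅ Z^4, C_3 ≅ Z^1.

The boundary map ∂_1: C_1 → C_0 sends each edge [p,q] (with p < q) to q − p. For instance
  ∂[v_2,v_3] = [v_3] − [v_2].
The 4×6 boundary matrix has rank 3 and Smith normal form diag(1,1,1).

Boundary ∂_2: C_2 → C_1 maps a triangle to the signed sum of its edges. For instance
  ∂[v_1,v_2,v_3] = [v_2,v_3] − [v_1,v_3] + [v_1,v_2],
  ∂[v_0,v_1,v_3] = [v_1,v_3] − [v_0,v_3] + [v_0,v_1].
The 6×4 boundary matrix has rank 3 and Smith normal form diag(1,1,1).

∂_3: C_3 → C_2 sends each 3-simplex σ to the alternating sum Σ_i (−1)^i (σ with its i-th vertex removed). For instance
  ∂[v_0,v_1,v_2,v_3] = [v_1,v_2,v_3] − [v_0,v_2,v_3] + [v_0,v_1,v_3] − [v_0,v_1,v_2].
As a 4×1 matrix over Z this has rank 1, with invariant factors (1).

Computing H_k = (kernel of ∂_k) / (image of ∂_{k+1}):

  H_0: rank C_0 − rank ∂_1 = 4 − 3 = 1, and the invariant factors of ∂_1 are all 1, so H_0 = Z.
  H_1: rank ker ∂_1 − rank ∂_2 = (6 − 3) − 3 = 0, and the invariant factors of ∂_2 are all 1, so H_1 = 0.
  H_2: rank ker ∂_2 − rank ∂_3 = (4 − 3) − 1 = 0, and the invariant factors of ∂_3 are all 1, so H_2 = 0.
  H_3: rank ker ∂_3 − rank ∂_4 = (1 − 1) − 0 = 0, and there is no ∂_4, so H_3 = 0.

(K is a triangulation of the 3-simplex.)

Hence the Betti numbers are b_0 = 1, b_1 = 0, b_2 = 0, b_3 = 0.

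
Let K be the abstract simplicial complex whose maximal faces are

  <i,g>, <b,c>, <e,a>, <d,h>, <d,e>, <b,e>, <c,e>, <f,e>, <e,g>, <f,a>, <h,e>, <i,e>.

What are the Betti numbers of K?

Take the total order a < b < c < d < e < f < g < h < i on the vertex set. Then K (dimension 1) consists of the simplices:

  0-simplices (9): a, b, c, d, e, f, g, h, i
  1-simplices (12): ae, af, bc, be, ce, de, dh, ef, eg, eh, ei, gi

Hence C_0 ≅ Z^9, C_1 ≅ Z^12.

The boundary map ∂_1: C_1 → C_0 sends each edge [p,q] (with p < q) to q − p. For instance
  ∂ce = e − c.
As a 9×12 matrix over Z this has rank 8, with invariant factors (1,1,1,1,1,1,1,1).

Now H_k = ker ∂_k / im ∂_{k+1}, so:

  H_0: rank C_0 − rank ∂_1 = 9 − 8 = 1, and the invariant factors of ∂_1 are all 1, so H_0 = Z.
  H_1: rank ker ∂_1 − rank ∂_2 = (12 − 8) − 0 = 4, and there is no ∂_2, so H_1 = Z^4.

As a check, the Euler characteristic is 9 − 12 = -3, which agrees with 1 − 4 = -3.
(K is a triangulation of a wedge of 4 circles.)

Hence the Betti numbers are b_0 = 1, b_1 = 4.

b_0 = 1, b_1 = 4.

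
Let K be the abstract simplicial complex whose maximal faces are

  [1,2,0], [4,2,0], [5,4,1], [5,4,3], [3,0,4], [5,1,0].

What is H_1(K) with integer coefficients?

Order the vertices as 0 < 1 < 2 < 3 < 4 < 5. Listing each simplex with vertices in this order, K has dimension 2 with simplices:

  0-simplices (6): [0], [1], [2], [3], [4], [5]
  1-simplices (12): [0,1], [0,2], [0,3], [0,4], [0,5], [1,2], [1,4], [1,5], [2,4], [3,4], [3,5], [4,5]
  2-simplices (6): [0,1,2], [0,1,5], [0,2,4], [0,3,4], [1,4,5], [3,4,5]

Hence C_0 ≅ Z^6, C_1 ≅ Z^12, C_2 ≅ Z^6.

∂_1: C_1 → C_0 sends each edge [p,q] (with p < q) to q − p. For instance
  ∂[0,2] = [2] − [0].
As a 6×12 matrix over Z this has rank 5, with invariant factors (1,1,1,1,1).

Boundary ∂_2: C_2 → C_1 sends each 2-simplex [p,q,r] to [q,r] − [p,r] + [p,q]. For instance
  ∂[1,4,5] = [4,5] − [1,5] + [1,4],
  ∂[0,1,2] = [1,2] − [0,2] + [0,1].
This gives a 12×6 integer matrix of rank 6; reducing to Smith normal form yields diagonal entries (1,1,1,1,1,1).

Now H_k = ker ∂_k / im ∂_{k+1}, so:

  H_1: rank ker ∂_1 − rank ∂_2 = (12 − 5) − 6 = 1, and the invariant factors of ∂_2 are all 1, so H_1 ≅ Z.

(K is a triangulation of the cylinder S^1 x I.)

H_1 = Z.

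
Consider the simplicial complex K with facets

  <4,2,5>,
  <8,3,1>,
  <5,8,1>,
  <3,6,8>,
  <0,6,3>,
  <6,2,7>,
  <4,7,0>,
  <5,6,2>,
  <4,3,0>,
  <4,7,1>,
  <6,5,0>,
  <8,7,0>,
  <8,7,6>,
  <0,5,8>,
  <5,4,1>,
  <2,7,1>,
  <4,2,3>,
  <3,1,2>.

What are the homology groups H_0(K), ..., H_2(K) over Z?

We work with the vertex ordering 0 < 1 < 2 < 3 < 4 < 5 < 6 < 7 < 8. The simplices of K, each written with vertices in increasing order, are:

  0-simplices (9): [0], [1], [2], [3], [4], [5], [6], [7], [8]
  1-simplices (27): (27 of them)
  2-simplices (18): [0,3,4], [0,3,6], [0,4,7], [0,5,6], [0,5,8], [0,7,8], [1,2,3], [1,2,7], [1,3,8], [1,4,5], [1,4,7], [1,5,8], [2,3,4], [2,4,5], [2,5,6], [2,6,7], [3,6,8], [6,7,8]

so the chain groups are C_0 ≅ Z^9, C_1 ≅ Z^27, C_2 ≅ Z^18.

Boundary ∂_1: C_1 → C_0 maps an edge to its endpoints' difference, ∂[p,q] = q − p.
As a 9×27 matrix over Z this has rank 8, with invariant factors (1,1,1,1,1,1,1,1).

Boundary ∂_2: C_2 → C_1 acts by ∂[p,q,r] = [q,r] − [p,r] + [p,q]. For instance
  ∂[1,2,7] = [2,7] − [1,7] + [1,2],
  ∂[2,4,5] = [4,5] − [2,5] + [2,4].
This gives a 27×18 integer matrix of rank 18; reducing to Smith normal form yields diagonal entries (1,1,1,1,1,1,1,1,1,1,1,1,1,1,1,1,1,2).

From H_k ≅ ker(∂_k) / im(∂_{k+1}) we obtain:

  H_0: rank C_0 − rank ∂_1 = 9 − 8 = 1, and the invariant factors of ∂_1 are all 1, so H_0 = Z.
  H_1: rank ker ∂_1 − rank ∂_2 = (27 − 8) − 18 = 1, and ∂_2 has invariant factor 2 > 1, so H_1 = Z ⊕ Z/2Z.
  H_2: rank ker ∂_2 − rank ∂_3 = (18 − 18) − 0 = 0, and there is no ∂_3, so H_2 = 0.

H_0 ≅ Z,  H_1 ≅ Z ⊕ Z/2Z,  H_2 = 0.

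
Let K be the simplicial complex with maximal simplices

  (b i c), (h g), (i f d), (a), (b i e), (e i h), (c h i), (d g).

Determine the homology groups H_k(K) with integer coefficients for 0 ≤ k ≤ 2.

Take the total order a < b < c < d < e < f < g < h < i on the vertex set. Then K (dimension 2) consists of the simplices:

  0-simplices (9): a, b, c, d, e, f, g, h, i
  1-simplices (13): bc, be, bi, ch, ci, df, dg, di, eh, ei, fi, gh, hi
  2-simplices (5): bci, bei, chi, dfi, ehi

so the chain groups are C_0 ≅ Z^9, C_1 ≅ Z^13, C_2 ≅ Z^5.

∂_1: C_1 → C_0 is given by ∂[p,q] = [q] − [p].
As a 9×13 matrix over Z this has rank 7, with invariant factors (1,1,1,1,1,1,1).

Boundary ∂_2: C_2 → C_1 maps a triangle to the signed sum of its edges. For instance
  ∂bei = ei − bi + be,
  ∂bci = ci − bi + bc.
The resulting 13×5 matrix has rank 5, and its Smith normal form has invariant factors (1,1,1,1,1).

From H_k ≅ ker(∂_k) / im(∂_{k+1}) we obtain:

  H_0: rank C_0 − rank ∂_1 = 9 − 7 = 2, and the invariant factors of ∂_1 are all 1, so H_0 ≅ Z^2.
  H_1: rank ker ∂_1 − rank ∂_2 = (13 − 7) − 5 = 1, and the invariant factors of ∂_2 are all 1, so H_1 ≅ Z.
  H_2: rank ker ∂_2 − rank ∂_3 = (5 − 5) − 0 = 0, and there is no ∂_3, so H_2 ≅ 0.

H_0 = Z^2,  H_1 = Z,  H_2 = 0.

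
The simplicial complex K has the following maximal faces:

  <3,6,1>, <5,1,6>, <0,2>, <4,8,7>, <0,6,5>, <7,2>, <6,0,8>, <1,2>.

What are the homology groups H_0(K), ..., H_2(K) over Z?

We work with the vertex ordering 0 < 1 < 2 < 3 < 4 < 5 < 6 < 7 < 8. The simplices of K, each written with vertices in increasing order, are:

  0-simplices (9): [0], [1], [2], [3], [4], [5], [6], [7], [8]
  1-simplices (15): [0,2], [0,5], [0,6], [0,8], [1,2], [1,3], [1,5], [1,6], [2,7], [3,6], [4,7], [4,8], [5,6], [6,8], [7,8]
  2-simplices (5): [0,5,6], [0,6,8], [1,3,6], [1,5,6], [4,7,8]

so the chain groups are C_0 ≅ Z^9, C_1 ≅ Z^15, C_2 ≅ Z^5.

∂_1: C_1 → C_0 maps an edge to its endpoints' difference, ∂[p,q] = q − p. For instance
  ∂[0,6] = [6] − [0].
This gives a 9×15 integer matrix of rank 8; reducing to Smith normal form yields diagonal entries (1,1,1,1,1,1,1,1).

Boundary ∂_2: C_2 → C_1 maps a triangle to the signed sum of its edges. For instance
  ∂[4,7,8] = [7,8] − [4,8] + [4,7],
  ∂[0,6,8] = [6,8] − [0,8] + [0,6].
The resulting 15×5 matrix has rank 5, and its Smith normal form has invariant factors (1,1,1,1,1).

Computing H_k = (kernel of ∂_k) / (image of ∂_{k+1}):

  H_0: rank C_0 − rank ∂_1 = 9 − 8 = 1, and the invariant factors of ∂_1 are all 1, so H_0 = Z.
  H_1: rank ker ∂_1 − rank ∂_2 = (15 − 8) − 5 = 2, and the invariant factors of ∂_2 are all 1, so H_1 = Z^2.
  H_2: rank ker ∂_2 − rank ∂_3 = (5 − 5) − 0 = 0, and there is no ∂_3, so H_2 = 0.

As a check, the Euler characteristic is 9 − 15 + 5 = -1, which agrees with 1 − 2 + 0 = -1.

H_0 ≅ Z,  H_1 ≅ Z^2,  H_2 = 0.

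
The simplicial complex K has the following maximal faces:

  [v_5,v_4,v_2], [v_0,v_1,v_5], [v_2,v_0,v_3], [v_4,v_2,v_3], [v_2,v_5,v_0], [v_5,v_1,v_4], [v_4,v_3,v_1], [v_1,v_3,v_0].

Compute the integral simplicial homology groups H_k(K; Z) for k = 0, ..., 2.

Take the total order v_0 < v_1 < v_2 < v_3 < v_4 < v_5 on the vertex set. Then K (dimension 2) consists of the simplices:

  0-simplices (6): [v_0], [v_1], [v_2], [v_3], [v_4], [v_5]
  1-simplices (12): [v_0,v_1], [v_0,v_2], [v_0,v_3], [v_0,v_5], [v_1,v_3], [v_1,v_4], [v_1,v_5], [v_2,v_3], [v_2,v_4], [v_2,v_5], [v_3,v_4], [v_4,v_5]
  2-simplices (8): [v_0,v_1,v_3], [v_0,v_1,v_5], [v_0,v_2,v_3], [v_0,v_2,v_5], [v_1,v_3,v_4], [v_1,v_4,v_5], [v_2,v_3,v_4], [v_2,v_4,v_5]

so the chain groups are C_0 ≅ Z^6, C_1 ≅ Z^12, C_2 ≅ Z^8.

∂_1: C_1 → C_0 is given by ∂[p,q] = [q] − [p].
This gives a 6×12 integer matrix of rank 5; reducing to Smith normal form yields diagonal entries (1,1,1,1,1).

∂_2: C_2 → C_1 sends each 2-simplex [p,q,r] to [q,r] − [p,r] + [p,q]. For instance
  ∂[v_0,v_1,v_3] = [v_1,v_3] − [v_0,v_3] + [v_0,v_1],
  ∂[v_1,v_4,v_5] = [v_4,v_5] − [v_1,v_5] + [v_1,v_4].
The 12×8 boundary matrix has rank 7 and Smith normal form diag(1,1,1,1,1,1,1).

Reading off H_k = ker ∂_k / im ∂_{k+1}:

  H_0: rank C_0 − rank ∂_1 = 6 − 5 = 1, and the invariant factors of ∂_1 are all 1, so H_0 = Z.
  H_1: rank ker ∂_1 − rank ∂_2 = (12 − 5) − 7 = 0, and the invariant factors of ∂_2 are all 1, so H_1 = 0.
  H_2: rank ker ∂_2 − rank ∂_3 = (8 − 7) − 0 = 1, and there is no ∂_3, so H_2 = Z.

H_0 = Z,  H_1 = 0,  H_2 = Z.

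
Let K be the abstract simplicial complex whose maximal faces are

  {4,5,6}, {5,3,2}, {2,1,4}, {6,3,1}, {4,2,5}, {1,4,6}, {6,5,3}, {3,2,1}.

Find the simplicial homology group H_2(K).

H_2 ≅ Z.

Fix the vertex order 1 < 2 < 3 < 4 < 5 < 6 and write every simplex with vertices in increasing order. Then dim K = 2 and the simplices of K are:

  0-simplices (6): [1], [2], [3], [4], [5], [6]
  1-simplices (12): [1,2], [1,3], [1,4], [1,6], [2,3], [2,4], [2,5], [3,5], [3,6], [4,5], [4,6], [5,6]
  2-simplices (8): [1,2,3], [1,2,4], [1,3,6], [1,4,6], [2,3,5], [2,4,5], [3,5,6], [4,5,6]

so the chain groups are C_0 ≅ Z^6, C_1 ≅ Z^12, C_2 ≅ Z^8.

The boundary map ∂_1: C_1 → C_0 is given by ∂[p,q] = [q] − [p].
As a 6×12 matrix over Z this has rank 5, with invariant factors (1,1,1,1,1).

∂_2: C_2 → C_1 maps a triangle to the signed sum of its edges. For instance
  ∂[1,4,6] = [4,6] − [1,6] + [1,4],
  ∂[1,2,4] = [2,4] − [1,4] + [1,2].
The resulting 12×8 matrix has rank 7, and its Smith normal form has invariant factors (1,1,1,1,1,1,1).

Now H_k = ker ∂_k / im ∂_{k+1}, so:

  H_2: rank ker ∂_2 − rank ∂_3 = (8 − 7) − 0 = 1, and there is no ∂_3, so H_2 = Z.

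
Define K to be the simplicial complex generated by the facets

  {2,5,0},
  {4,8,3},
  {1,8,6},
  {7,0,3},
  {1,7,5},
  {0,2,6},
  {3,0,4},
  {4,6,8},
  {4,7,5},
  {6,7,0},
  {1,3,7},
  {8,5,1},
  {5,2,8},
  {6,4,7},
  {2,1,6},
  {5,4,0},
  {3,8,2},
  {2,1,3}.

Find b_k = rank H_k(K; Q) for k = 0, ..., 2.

b_0 = 1, b_1 = 1, b_2 = 0.

Take the total order 0 < 1 < 2 < 3 < 4 < 5 < 6 < 7 < 8 on the vertex set. Then K (dimension 2) consists of the simplices:

  0-simplices (9): [0], [1], [2], [3], [4], [5], [6], [7], [8]
  1-simplices (27): (27 of them)
  2-simplices (18): [0,2,5], [0,2,6], [0,3,4], [0,3,7], [0,4,5], [0,6,7], [1,2,3], [1,2,6], [1,3,7], [1,5,7], [1,5,8], [1,6,8], [2,3,8], [2,5,8], [3,4,8], [4,5,7], [4,6,7], [4,6,8]

giving chain groups C_0 ≅ Z^9, C_1 ≅ Z^27, C_2 ≅ Z^18.

The boundary map ∂_1: C_1 → C_0 sends each edge [p,q] (with p < q) to q − p.
The resulting 9×27 matrix has rank 8, and its Smith normal form has invariant factors (1,1,1,1,1,1,1,1).

Boundary ∂_2: C_2 → C_1 acts by ∂[p,q,r] = [q,r] − [p,r] + [p,q]. For instance
  ∂[3,4,8] = [4,8] − [3,8] + [3,4],
  ∂[0,4,5] = [4,5] − [0,5] + [0,4].
As a 27×18 matrix over Z this has rank 18, with invariant factors (1,1,1,1,1,1,1,1,1,1,1,1,1,1,1,1,1,2).

Now H_k = ker ∂_k / im ∂_{k+1}, so:

  H_0: rank C_0 − rank ∂_1 = 9 − 8 = 1, and the invariant factors of ∂_1 are all 1, so H_0 ≅ Z.
  H_1: rank ker ∂_1 − rank ∂_2 = (27 − 8) − 18 = 1, and ∂_2 has invariant factor 2 > 1, so H_1 ≅ Z ⊕ Z_2.
  H_2: rank ker ∂_2 − rank ∂_3 = (18 − 18) − 0 = 0, and there is no ∂_3, so H_2 ≅ 0.

Hence the Betti numbers are b_0 = 1, b_1 = 1, b_2 = 0.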